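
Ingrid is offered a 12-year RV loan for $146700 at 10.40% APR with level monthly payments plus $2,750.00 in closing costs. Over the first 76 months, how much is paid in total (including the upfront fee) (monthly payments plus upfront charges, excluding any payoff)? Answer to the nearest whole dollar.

$138,581

Monthly rate = 10.4%/12 = 0.0086667; payment = 146,700 × 0.0086667 / (1 − (1+0.0086667)^−144) = $1,787.25.
Total outlay = 76 × $1,787.25 + $2,750.00 = $138,581.00.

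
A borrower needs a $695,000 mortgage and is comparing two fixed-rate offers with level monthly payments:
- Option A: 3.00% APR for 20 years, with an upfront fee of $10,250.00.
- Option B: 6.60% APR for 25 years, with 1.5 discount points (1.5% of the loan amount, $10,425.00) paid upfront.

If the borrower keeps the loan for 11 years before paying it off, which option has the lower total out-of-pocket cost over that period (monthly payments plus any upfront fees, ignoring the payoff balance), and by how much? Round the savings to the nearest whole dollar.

Option A: at 3.00% the monthly rate is 0.0025000, so the payment is 695,000 × 0.0025000 / (1 − 1.0025000^−240) = $3,854.45.
Option B: monthly rate = 6.6%/12 = 0.0055000; payment = 695,000 × 0.0055000 / (1 − (1+0.0055000)^−300) = $4,736.21.
Over 132 months: Option A costs 132 × $3,854.45 + $10,250.00 = $519,037.40; Option B costs 132 × $4,736.21 + $10,425.00 = $635,604.72.
Option A is cheaper by $635,604.72 − $519,037.40 = $116,567.32.

Option A by $116,567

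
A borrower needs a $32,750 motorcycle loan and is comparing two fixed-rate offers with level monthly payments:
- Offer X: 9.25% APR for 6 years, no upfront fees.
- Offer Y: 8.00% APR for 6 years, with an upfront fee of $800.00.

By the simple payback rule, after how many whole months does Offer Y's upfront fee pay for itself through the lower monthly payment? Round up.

40 months

Offer X: at 9.25% the monthly rate is 0.0077083, so the payment is 32,750 × 0.0077083 / (1 − 1.0077083^−72) = $594.41.
Offer Y: monthly rate = 8%/12 = 0.0066667; payment = 32,750 × 0.0066667 / (1 − (1+0.0066667)^−72) = $574.21.
Monthly savings = $594.41 − $574.21 = $20.20.
Break-even = $800.00 / $20.20 = 39.60 → 40 months.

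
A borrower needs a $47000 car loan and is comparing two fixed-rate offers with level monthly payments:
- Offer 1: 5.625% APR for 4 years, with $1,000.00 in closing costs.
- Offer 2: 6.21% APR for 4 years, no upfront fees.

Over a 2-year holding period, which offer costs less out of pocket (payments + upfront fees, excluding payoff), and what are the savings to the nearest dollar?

Offer 2 by $698

Offer 1: monthly rate = 5.625%/12 = 0.0046875; payment = 47,000 × 0.0046875 / (1 − (1+0.0046875)^−48) = $1,095.73.
Offer 2: at 6.21% the monthly rate is 0.0051750, so the payment is 47,000 × 0.0051750 / (1 − 1.0051750^−48) = $1,108.33.
Over 24 months: Offer 1 costs 24 × $1,095.73 + $1,000.00 = $27,297.52; Offer 2 costs 24 × $1,108.33 = $26,599.92.
Offer 2 is cheaper by $27,297.52 − $26,599.92 = $697.60.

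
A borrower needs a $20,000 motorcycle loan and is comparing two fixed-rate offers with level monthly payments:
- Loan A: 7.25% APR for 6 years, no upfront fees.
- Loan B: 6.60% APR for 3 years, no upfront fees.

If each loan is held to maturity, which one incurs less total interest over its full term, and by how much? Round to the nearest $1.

Loan A: monthly rate = 7.25%/12 = 0.0060417; payment = 20,000 × 0.0060417 / (1 − (1+0.0060417)^−72) = $343.39.
Total interest on Loan A = 72 × $343.39 − $20,000 = $4,724.08.
Loan B: at 6.60% the monthly rate is 0.0055000, so the payment is 20,000 × 0.0055000 / (1 − 1.0055000^−36) = $613.89.
Total interest on Loan B = 36 × $613.89 − $20,000 = $2,100.04.
Loan B is lower by $2,624.04.

Loan B by $2,624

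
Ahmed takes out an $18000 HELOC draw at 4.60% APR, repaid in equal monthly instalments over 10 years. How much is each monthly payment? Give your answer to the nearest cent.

Monthly rate = 4.6%/12 = 0.0038333; payment = 18,000 × 0.0038333 / (1 − (1+0.0038333)^−120) = $187.42.

$187.42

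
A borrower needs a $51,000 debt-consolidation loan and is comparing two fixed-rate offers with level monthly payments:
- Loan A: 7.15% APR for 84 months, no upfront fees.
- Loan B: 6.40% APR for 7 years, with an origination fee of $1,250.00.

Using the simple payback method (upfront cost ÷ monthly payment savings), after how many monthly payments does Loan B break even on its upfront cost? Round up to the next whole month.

Loan A: at 7.15% the monthly rate is 0.0059583, so the payment is 51,000 × 0.0059583 / (1 − 1.0059583^−84) = $773.47.
Loan B: at 6.40% the monthly rate is 0.0053333, so the payment is 51,000 × 0.0053333 / (1 − 1.0053333^−84) = $754.85.
Monthly savings = $773.47 − $754.85 = $18.62.
Break-even = $1,250.00 / $18.62 = 67.13 → 68 months.

68 months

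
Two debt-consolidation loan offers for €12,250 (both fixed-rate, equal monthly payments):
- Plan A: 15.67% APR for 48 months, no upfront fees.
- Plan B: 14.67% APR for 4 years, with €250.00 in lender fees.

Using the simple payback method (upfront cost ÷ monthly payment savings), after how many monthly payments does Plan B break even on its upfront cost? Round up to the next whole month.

Plan A: at 15.67% the monthly rate is 0.0130583, so the payment is 12,250 × 0.0130583 / (1 − 1.0130583^−48) = €345.10.
Plan B: at 14.67% the monthly rate is 0.0122250, so the payment is 12,250 × 0.0122250 / (1 − 1.0122250^−48) = €338.88.
Monthly savings = €345.10 − €338.88 = €6.22.
Break-even = €250.00 / €6.22 = 40.19 → 41 months.

41 months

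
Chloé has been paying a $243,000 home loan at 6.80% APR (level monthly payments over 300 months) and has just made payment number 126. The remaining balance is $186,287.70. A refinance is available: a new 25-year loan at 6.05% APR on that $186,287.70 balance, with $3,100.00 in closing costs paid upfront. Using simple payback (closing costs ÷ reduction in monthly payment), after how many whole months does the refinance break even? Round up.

7 months

Current payment = 243,000 × 6.8%/12 / (1 − (1+0.0056667)^−300) = $1,686.60.
Refinanced payment = 186,287.70 × 0.0050417 / (1 − (1+0.0050417)^−300) = $1,205.95.
Monthly savings = $1,686.60 − $1,205.95 = $480.65.
Break-even = $3,100.00 / $480.65 = 6.45 → 7 months.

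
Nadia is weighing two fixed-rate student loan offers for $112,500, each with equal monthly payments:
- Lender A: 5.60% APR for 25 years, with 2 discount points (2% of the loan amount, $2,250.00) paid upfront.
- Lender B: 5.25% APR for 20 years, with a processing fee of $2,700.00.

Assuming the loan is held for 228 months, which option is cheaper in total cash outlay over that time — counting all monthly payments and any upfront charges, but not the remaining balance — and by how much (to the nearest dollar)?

Lender A by $14,242

Lender A: monthly rate = 5.6%/12 = 0.0046667; payment = 112,500 × 0.0046667 / (1 − (1+0.0046667)^−300) = $697.58.
Lender B: at 5.25% the monthly rate is 0.0043750, so the payment is 112,500 × 0.0043750 / (1 − 1.0043750^−240) = $758.07.
Over 228 months: Lender A costs 228 × $697.58 + $2,250.00 = $161,298.24; Lender B costs 228 × $758.07 + $2,700.00 = $175,539.96.
Lender A is cheaper by $175,539.96 − $161,298.24 = $14,241.72.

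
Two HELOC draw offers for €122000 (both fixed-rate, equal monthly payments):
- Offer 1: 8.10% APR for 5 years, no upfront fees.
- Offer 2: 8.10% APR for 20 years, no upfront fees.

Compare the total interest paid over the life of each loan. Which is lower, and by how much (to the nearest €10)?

Offer 1 by €97,960

Offer 1: monthly rate = 8.1%/12 = 0.0067500; payment = 122,000 × 0.0067500 / (1 − (1+0.0067500)^−60) = €2,479.56.
Total interest on Offer 1 = 60 × €2,479.56 − €122,000 = €26,773.60.
Offer 2: at 8.10% the monthly rate is 0.0067500, so the payment is 122,000 × 0.0067500 / (1 − 1.0067500^−240) = €1,028.06.
Total interest on Offer 2 = 240 × €1,028.06 − €122,000 = €124,734.40.
Offer 1 is lower by €97,960.80.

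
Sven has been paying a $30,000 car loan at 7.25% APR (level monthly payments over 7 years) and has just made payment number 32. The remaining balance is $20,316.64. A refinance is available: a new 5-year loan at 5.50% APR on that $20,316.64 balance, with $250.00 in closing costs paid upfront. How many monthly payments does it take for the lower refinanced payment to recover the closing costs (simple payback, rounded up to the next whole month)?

Current payment = 30,000 × 7.25%/12 / (1 − (1+0.0060417)^−84) = $456.46.
Refinanced payment = 20,316.64 × 0.0045833 / (1 − (1+0.0045833)^−60) = $388.07.
Monthly savings = $456.46 − $388.07 = $68.39.
Break-even = $250.00 / $68.39 = 3.66 → 4 months.

4 months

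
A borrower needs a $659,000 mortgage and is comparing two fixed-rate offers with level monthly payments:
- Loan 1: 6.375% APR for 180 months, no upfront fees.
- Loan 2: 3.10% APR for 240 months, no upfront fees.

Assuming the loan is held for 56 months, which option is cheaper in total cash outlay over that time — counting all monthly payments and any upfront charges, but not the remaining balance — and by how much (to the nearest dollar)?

Loan 2 by $112,422

Loan 1: monthly rate = 6.375%/12 = 0.0053125; payment = 659,000 × 0.0053125 / (1 − (1+0.0053125)^−180) = $5,695.41.
Loan 2: at 3.10% the monthly rate is 0.0025833, so the payment is 659,000 × 0.0025833 / (1 − 1.0025833^−240) = $3,687.88.
Over 56 months: Loan 1 costs 56 × $5,695.41 = $318,942.96; Loan 2 costs 56 × $3,687.88 = $206,521.28.
Loan 2 is cheaper by $318,942.96 − $206,521.28 = $112,421.68.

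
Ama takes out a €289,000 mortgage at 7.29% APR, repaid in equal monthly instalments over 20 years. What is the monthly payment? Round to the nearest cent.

€2,291.20

At 7.29% the monthly rate is 0.0060750, so the payment is 289,000 × 0.0060750 / (1 − 1.0060750^−240) = €2,291.20.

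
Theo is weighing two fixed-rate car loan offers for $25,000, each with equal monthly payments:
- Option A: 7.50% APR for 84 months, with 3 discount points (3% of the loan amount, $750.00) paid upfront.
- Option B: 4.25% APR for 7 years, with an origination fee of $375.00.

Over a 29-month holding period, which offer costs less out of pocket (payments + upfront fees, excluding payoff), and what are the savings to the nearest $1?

Option A: at 7.50% the monthly rate is 0.0062500, so the payment is 25,000 × 0.0062500 / (1 − 1.0062500^−84) = $383.46.
Option B: at 4.25% the monthly rate is 0.0035417, so the payment is 25,000 × 0.0035417 / (1 − 1.0035417^−84) = $344.60.
Over 29 months: Option A costs 29 × $383.46 + $750.00 = $11,870.34; Option B costs 29 × $344.60 + $375.00 = $10,368.40.
Option B is cheaper by $11,870.34 − $10,368.40 = $1,501.94.

Option B by $1,502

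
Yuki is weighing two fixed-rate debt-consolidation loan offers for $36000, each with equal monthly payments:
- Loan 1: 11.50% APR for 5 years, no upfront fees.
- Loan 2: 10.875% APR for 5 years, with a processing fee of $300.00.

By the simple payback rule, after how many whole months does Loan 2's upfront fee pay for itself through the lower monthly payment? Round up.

27 months

Loan 1: at 11.50% the monthly rate is 0.0095833, so the payment is 36,000 × 0.0095833 / (1 − 1.0095833^−60) = $791.73.
Loan 2: at 10.875% the monthly rate is 0.0090625, so the payment is 36,000 × 0.0090625 / (1 − 1.0090625^−60) = $780.48.
Monthly savings = $791.73 − $780.48 = $11.25.
Break-even = $300.00 / $11.25 = 26.67 → 27 months.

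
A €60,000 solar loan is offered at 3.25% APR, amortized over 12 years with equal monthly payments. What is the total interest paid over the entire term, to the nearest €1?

€12,539

Monthly rate = 3.25%/12 = 0.0027083; payment = 60,000 × 0.0027083 / (1 − (1+0.0027083)^−144) = €503.74.
Total paid = 144 × €503.74 = €72,538.56; interest = €72,538.56 − €60,000 = €12,538.56.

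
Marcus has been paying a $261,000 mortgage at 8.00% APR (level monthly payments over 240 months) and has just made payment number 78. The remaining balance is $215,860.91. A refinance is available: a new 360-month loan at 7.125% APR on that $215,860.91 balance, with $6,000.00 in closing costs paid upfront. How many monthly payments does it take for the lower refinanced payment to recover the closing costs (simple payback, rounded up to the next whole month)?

Current payment = 261,000 × 8%/12 / (1 − (1+0.0066667)^−240) = $2,183.11.
Refinanced payment = 215,860.91 × 0.0059375 / (1 − (1+0.0059375)^−360) = $1,454.29.
Monthly savings = $2,183.11 − $1,454.29 = $728.82.
Break-even = $6,000.00 / $728.82 = 8.23 → 9 months.

9 months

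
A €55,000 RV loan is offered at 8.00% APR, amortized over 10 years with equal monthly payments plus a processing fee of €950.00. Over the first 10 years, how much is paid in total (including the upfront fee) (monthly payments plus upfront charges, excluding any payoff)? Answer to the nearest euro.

Monthly rate = 8%/12 = 0.0066667; payment = 55,000 × 0.0066667 / (1 − (1+0.0066667)^−120) = €667.30.
Total outlay = 120 × €667.30 + €950.00 = €81,026.00.

€81,026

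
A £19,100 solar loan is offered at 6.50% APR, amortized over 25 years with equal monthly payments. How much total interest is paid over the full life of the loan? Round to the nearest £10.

At 6.50% the monthly rate is 0.0054167, so the payment is 19,100 × 0.0054167 / (1 − 1.0054167^−300) = £128.96.
Total paid = 300 × £128.96 = £38,688.00; interest = £38,688.00 − £19,100 = £19,588.00.

£19,590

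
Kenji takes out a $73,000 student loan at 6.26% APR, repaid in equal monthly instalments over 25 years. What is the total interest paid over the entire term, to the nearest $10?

At 6.26% the monthly rate is 0.0052167, so the payment is 73,000 × 0.0052167 / (1 − 1.0052167^−300) = $482.01.
Total paid = 300 × $482.01 = $144,603.00; interest = $144,603.00 − $73,000 = $71,603.00.

$71,600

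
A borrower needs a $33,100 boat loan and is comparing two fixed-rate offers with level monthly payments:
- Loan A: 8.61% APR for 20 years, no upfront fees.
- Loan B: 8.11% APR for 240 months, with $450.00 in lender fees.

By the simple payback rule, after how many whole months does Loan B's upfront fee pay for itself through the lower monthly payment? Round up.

44 months

Loan A: at 8.61% the monthly rate is 0.0071750, so the payment is 33,100 × 0.0071750 / (1 − 1.0071750^−240) = $289.56.
Loan B: monthly rate = 8.11%/12 = 0.0067583; payment = 33,100 × 0.0067583 / (1 − (1+0.0067583)^−240) = $279.13.
Monthly savings = $289.56 − $279.13 = $10.43.
Break-even = $450.00 / $10.43 = 43.14 → 44 months.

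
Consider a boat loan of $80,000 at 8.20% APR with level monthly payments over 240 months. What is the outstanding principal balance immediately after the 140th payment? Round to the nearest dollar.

With monthly rate i = 8.2%/12 = 0.0068333, the balance after k of n payments is P · [(1+i)^n − (1+i)^k] / [(1+i)^n − 1].
(1+0.0068333)^240 = 5.12649435 and (1+0.0068333)^140 = 2.59454943, so the balance is 80,000 × (5.12649435 − 2.59454943) / (5.12649435 − 1) = $49,086.60.

$49,087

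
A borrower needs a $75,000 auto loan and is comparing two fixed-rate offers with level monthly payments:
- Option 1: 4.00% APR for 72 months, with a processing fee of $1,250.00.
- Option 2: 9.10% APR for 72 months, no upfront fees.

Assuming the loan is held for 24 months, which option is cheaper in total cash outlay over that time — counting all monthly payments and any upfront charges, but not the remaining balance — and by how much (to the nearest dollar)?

Option 1: at 4.00% the monthly rate is 0.0033333, so the payment is 75,000 × 0.0033333 / (1 − 1.0033333^−72) = $1,173.39.
Option 2: monthly rate = 9.1%/12 = 0.0075833; payment = 75,000 × 0.0075833 / (1 − (1+0.0075833)^−72) = $1,355.64.
Over 24 months: Option 1 costs 24 × $1,173.39 + $1,250.00 = $29,411.36; Option 2 costs 24 × $1,355.64 = $32,535.36.
Option 1 is cheaper by $32,535.36 − $29,411.36 = $3,124.00.

Option 1 by $3,124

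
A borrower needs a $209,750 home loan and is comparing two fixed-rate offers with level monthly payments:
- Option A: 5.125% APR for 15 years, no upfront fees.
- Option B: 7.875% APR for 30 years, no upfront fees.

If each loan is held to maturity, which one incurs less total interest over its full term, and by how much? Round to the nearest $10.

Option A: monthly rate = 5.125%/12 = 0.0042708; payment = 209,750 × 0.0042708 / (1 − (1+0.0042708)^−180) = $1,672.38.
Total interest on Option A = 180 × $1,672.38 − $209,750 = $91,278.40.
Option B: monthly rate = 7.875%/12 = 0.0065625; payment = 209,750 × 0.0065625 / (1 − (1+0.0065625)^−360) = $1,520.83.
Total interest on Option B = 360 × $1,520.83 − $209,750 = $337,748.80.
Option A is lower by $246,470.40.

Option A by $246,470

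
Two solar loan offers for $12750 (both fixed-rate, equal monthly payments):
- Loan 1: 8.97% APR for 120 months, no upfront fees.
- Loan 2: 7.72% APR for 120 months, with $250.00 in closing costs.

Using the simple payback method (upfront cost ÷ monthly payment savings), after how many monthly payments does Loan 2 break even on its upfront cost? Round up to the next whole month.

30 months

Loan 1: at 8.97% the monthly rate is 0.0074750, so the payment is 12,750 × 0.0074750 / (1 − 1.0074750^−120) = $161.30.
Loan 2: at 7.72% the monthly rate is 0.0064333, so the payment is 12,750 × 0.0064333 / (1 − 1.0064333^−120) = $152.81.
Monthly savings = $161.30 − $152.81 = $8.49.
Break-even = $250.00 / $8.49 = 29.45 → 30 months.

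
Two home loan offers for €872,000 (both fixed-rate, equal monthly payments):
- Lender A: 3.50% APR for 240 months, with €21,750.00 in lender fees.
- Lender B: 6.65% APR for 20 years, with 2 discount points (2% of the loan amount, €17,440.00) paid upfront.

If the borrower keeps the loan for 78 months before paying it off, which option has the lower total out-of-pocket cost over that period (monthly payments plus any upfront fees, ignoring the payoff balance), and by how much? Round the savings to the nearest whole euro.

Lender A by €114,358

Lender A: at 3.50% the monthly rate is 0.0029167, so the payment is 872,000 × 0.0029167 / (1 − 1.0029167^−240) = €5,057.25.
Lender B: monthly rate = 6.65%/12 = 0.0055417; payment = 872,000 × 0.0055417 / (1 − (1+0.0055417)^−240) = €6,578.63.
Over 78 months: Lender A costs 78 × €5,057.25 + €21,750.00 = €416,215.50; Lender B costs 78 × €6,578.63 + €17,440.00 = €530,573.14.
Lender A is cheaper by €530,573.14 − €416,215.50 = €114,357.64.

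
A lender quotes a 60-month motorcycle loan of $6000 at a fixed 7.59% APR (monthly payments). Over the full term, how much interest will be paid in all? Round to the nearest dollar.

Monthly rate = 7.59%/12 = 0.0063250; payment = 6,000 × 0.0063250 / (1 − (1+0.0063250)^−60) = $120.48.
Total paid = 60 × $120.48 = $7,228.80; interest = $7,228.80 − $6,000 = $1,228.80.

$1,229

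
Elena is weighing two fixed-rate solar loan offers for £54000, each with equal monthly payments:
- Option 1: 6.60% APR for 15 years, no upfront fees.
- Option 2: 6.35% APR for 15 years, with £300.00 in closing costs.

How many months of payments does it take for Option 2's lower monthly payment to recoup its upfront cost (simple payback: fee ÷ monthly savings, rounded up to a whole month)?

41 months

Option 1: at 6.60% the monthly rate is 0.0055000, so the payment is 54,000 × 0.0055000 / (1 − 1.0055000^−180) = £473.37.
Option 2: monthly rate = 6.35%/12 = 0.0052917; payment = 54,000 × 0.0052917 / (1 − (1+0.0052917)^−180) = £465.96.
Monthly savings = £473.37 − £465.96 = £7.41.
Break-even = £300.00 / £7.41 = 40.49 → 41 months.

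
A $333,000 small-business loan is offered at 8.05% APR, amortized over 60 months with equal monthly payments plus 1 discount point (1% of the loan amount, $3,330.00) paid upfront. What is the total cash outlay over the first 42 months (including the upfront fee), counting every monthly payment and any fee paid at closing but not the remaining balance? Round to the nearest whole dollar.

$287,250

At 8.05% the monthly rate is 0.0067083, so the payment is 333,000 × 0.0067083 / (1 − 1.0067083^−60) = $6,760.01.
Total outlay = 42 × $6,760.01 + $3,330.00 = $287,250.42.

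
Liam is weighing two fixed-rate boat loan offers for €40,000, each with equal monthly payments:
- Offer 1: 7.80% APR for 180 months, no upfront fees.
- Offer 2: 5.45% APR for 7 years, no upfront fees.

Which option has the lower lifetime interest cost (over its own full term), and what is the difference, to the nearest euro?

Offer 1: monthly rate = 7.8%/12 = 0.0065000; payment = 40,000 × 0.0065000 / (1 − (1+0.0065000)^−180) = €377.66.
Total interest on Offer 1 = 180 × €377.66 − €40,000 = €27,978.80.
Offer 2: monthly rate = 5.45%/12 = 0.0045417; payment = 40,000 × 0.0045417 / (1 − (1+0.0045417)^−84) = €573.85.
Total interest on Offer 2 = 84 × €573.85 − €40,000 = €8,203.40.
Offer 2 is lower by €19,775.40.

Offer 2 by €19,775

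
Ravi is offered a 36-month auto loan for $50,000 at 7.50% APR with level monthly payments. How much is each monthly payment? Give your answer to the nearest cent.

$1,555.31

Monthly rate = 7.5%/12 = 0.0062500; payment = 50,000 × 0.0062500 / (1 − (1+0.0062500)^−36) = $1,555.31.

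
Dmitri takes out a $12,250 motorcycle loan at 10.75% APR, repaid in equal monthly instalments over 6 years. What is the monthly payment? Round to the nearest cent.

Monthly rate = 10.75%/12 = 0.0089583; payment = 12,250 × 0.0089583 / (1 − (1+0.0089583)^−72) = $231.60.

$231.60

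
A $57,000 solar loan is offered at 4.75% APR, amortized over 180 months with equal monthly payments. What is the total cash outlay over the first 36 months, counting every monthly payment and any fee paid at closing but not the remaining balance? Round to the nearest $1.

At 4.75% the monthly rate is 0.0039583, so the payment is 57,000 × 0.0039583 / (1 − 1.0039583^−180) = $443.36.
Total outlay = 36 × $443.36 = $15,960.96.

$15,961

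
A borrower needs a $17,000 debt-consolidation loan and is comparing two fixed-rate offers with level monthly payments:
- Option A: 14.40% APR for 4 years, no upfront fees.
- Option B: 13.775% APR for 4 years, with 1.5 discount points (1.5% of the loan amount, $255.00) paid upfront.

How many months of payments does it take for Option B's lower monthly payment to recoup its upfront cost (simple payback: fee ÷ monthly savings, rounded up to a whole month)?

48 months

Option A: monthly rate = 14.4%/12 = 0.0120000; payment = 17,000 × 0.0120000 / (1 − (1+0.0120000)^−48) = $467.97.
Option B: monthly rate = 13.775%/12 = 0.0114792; payment = 17,000 × 0.0114792 / (1 − (1+0.0114792)^−48) = $462.63.
Monthly savings = $467.97 − $462.63 = $5.34.
Break-even = $255.00 / $5.34 = 47.75 → 48 months.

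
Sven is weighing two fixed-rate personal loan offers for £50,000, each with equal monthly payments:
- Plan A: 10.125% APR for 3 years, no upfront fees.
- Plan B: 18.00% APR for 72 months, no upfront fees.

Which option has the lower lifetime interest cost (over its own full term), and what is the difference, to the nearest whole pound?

Plan A: at 10.125% the monthly rate is 0.0084375, so the payment is 50,000 × 0.0084375 / (1 − 1.0084375^−36) = £1,616.30.
Total interest on Plan A = 36 × £1,616.30 − £50,000 = £8,186.80.
Plan B: at 18.00% the monthly rate is 0.0150000, so the payment is 50,000 × 0.0150000 / (1 − 1.0150000^−72) = £1,140.39.
Total interest on Plan B = 72 × £1,140.39 − £50,000 = £32,108.08.
Plan A is lower by £23,921.28.

Plan A by £23,921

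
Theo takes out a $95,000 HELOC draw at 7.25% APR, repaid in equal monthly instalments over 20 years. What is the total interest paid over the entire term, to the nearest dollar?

Monthly rate = 7.25%/12 = 0.0060417; payment = 95,000 × 0.0060417 / (1 − (1+0.0060417)^−240) = $750.86.
Total paid = 240 × $750.86 = $180,206.40; interest = $180,206.40 − $95,000 = $85,206.40.

$85,206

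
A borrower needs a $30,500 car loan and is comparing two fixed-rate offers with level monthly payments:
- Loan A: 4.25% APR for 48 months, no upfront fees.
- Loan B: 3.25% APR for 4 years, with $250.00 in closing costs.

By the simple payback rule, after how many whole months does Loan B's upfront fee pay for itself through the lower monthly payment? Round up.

19 months

Loan A: monthly rate = 4.25%/12 = 0.0035417; payment = 30,500 × 0.0035417 / (1 − (1+0.0035417)^−48) = $692.08.
Loan B: monthly rate = 3.25%/12 = 0.0027083; payment = 30,500 × 0.0027083 / (1 − (1+0.0027083)^−48) = $678.47.
Monthly savings = $692.08 − $678.47 = $13.61.
Break-even = $250.00 / $13.61 = 18.37 → 19 months.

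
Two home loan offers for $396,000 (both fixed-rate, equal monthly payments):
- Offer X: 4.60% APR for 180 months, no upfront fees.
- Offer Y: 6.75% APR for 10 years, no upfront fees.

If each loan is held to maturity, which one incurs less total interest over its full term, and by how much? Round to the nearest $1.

Offer X: monthly rate = 4.6%/12 = 0.0038333; payment = 396,000 × 0.0038333 / (1 − (1+0.0038333)^−180) = $3,049.65.
Total interest on Offer X = 180 × $3,049.65 − $396,000 = $152,937.00.
Offer Y: monthly rate = 6.75%/12 = 0.0056250; payment = 396,000 × 0.0056250 / (1 − (1+0.0056250)^−120) = $4,547.03.
Total interest on Offer Y = 120 × $4,547.03 − $396,000 = $149,643.60.
Offer Y is lower by $3,293.40.

Offer Y by $3,293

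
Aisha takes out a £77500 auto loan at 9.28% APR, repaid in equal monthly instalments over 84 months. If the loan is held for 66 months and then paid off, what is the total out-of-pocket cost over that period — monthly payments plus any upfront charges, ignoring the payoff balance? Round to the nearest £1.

Monthly rate = 9.28%/12 = 0.0077333; payment = 77,500 × 0.0077333 / (1 − (1+0.0077333)^−84) = £1,257.94.
Total outlay = 66 × £1,257.94 = £83,024.04.

£83,024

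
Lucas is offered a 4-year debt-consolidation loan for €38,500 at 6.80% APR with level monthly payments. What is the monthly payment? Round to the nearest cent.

€918.36

Monthly rate = 6.8%/12 = 0.0056667; payment = 38,500 × 0.0056667 / (1 − (1+0.0056667)^−48) = €918.36.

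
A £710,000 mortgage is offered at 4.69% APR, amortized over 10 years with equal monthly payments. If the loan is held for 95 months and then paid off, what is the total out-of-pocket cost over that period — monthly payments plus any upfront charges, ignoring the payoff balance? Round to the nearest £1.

Monthly rate = 4.69%/12 = 0.0039083; payment = 710,000 × 0.0039083 / (1 − (1+0.0039083)^−120) = £7,423.53.
Total outlay = 95 × £7,423.53 = £705,235.35.

£705,235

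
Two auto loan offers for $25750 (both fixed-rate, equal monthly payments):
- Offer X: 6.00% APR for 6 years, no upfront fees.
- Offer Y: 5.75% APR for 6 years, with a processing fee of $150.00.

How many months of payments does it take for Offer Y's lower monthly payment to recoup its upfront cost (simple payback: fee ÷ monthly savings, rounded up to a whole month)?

Offer X: at 6.00% the monthly rate is 0.0050000, so the payment is 25,750 × 0.0050000 / (1 − 1.0050000^−72) = $426.75.
Offer Y: monthly rate = 5.75%/12 = 0.0047917; payment = 25,750 × 0.0047917 / (1 − (1+0.0047917)^−72) = $423.72.
Monthly savings = $426.75 − $423.72 = $3.03.
Break-even = $150.00 / $3.03 = 49.50 → 50 months.

50 months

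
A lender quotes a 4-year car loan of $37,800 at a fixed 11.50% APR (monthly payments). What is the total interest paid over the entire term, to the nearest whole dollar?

Monthly rate = 11.5%/12 = 0.0095833; payment = 37,800 × 0.0095833 / (1 − (1+0.0095833)^−48) = $986.16.
Total paid = 48 × $986.16 = $47,335.68; interest = $47,335.68 − $37,800 = $9,535.68.

$9,536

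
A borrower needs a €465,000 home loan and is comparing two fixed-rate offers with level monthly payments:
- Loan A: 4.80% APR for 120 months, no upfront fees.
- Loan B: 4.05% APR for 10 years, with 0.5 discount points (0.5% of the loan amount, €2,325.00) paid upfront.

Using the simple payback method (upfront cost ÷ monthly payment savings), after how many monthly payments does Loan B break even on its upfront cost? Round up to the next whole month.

14 months

Loan A: at 4.80% the monthly rate is 0.0040000, so the payment is 465,000 × 0.0040000 / (1 − 1.0040000^−120) = €4,886.71.
Loan B: monthly rate = 4.05%/12 = 0.0033750; payment = 465,000 × 0.0033750 / (1 − (1+0.0033750)^−120) = €4,718.96.
Monthly savings = €4,886.71 − €4,718.96 = €167.75.
Break-even = €2,325.00 / €167.75 = 13.86 → 14 months.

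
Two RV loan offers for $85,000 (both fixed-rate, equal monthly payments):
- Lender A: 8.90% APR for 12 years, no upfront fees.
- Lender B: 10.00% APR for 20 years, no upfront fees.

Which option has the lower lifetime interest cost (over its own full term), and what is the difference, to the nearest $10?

Lender A by $58,260

Lender A: monthly rate = 8.9%/12 = 0.0074167; payment = 85,000 × 0.0074167 / (1 − (1+0.0074167)^−144) = $962.55.
Total interest on Lender A = 144 × $962.55 − $85,000 = $53,607.20.
Lender B: at 10.00% the monthly rate is 0.0083333, so the payment is 85,000 × 0.0083333 / (1 − 1.0083333^−240) = $820.27.
Total interest on Lender B = 240 × $820.27 − $85,000 = $111,864.80.
Lender A is lower by $58,257.60.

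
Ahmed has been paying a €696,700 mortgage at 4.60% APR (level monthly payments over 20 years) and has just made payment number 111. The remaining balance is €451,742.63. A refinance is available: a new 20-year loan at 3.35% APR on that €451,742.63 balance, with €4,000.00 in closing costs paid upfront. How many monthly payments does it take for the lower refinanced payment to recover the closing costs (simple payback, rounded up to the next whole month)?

Current payment = 696,700 × 4.6%/12 / (1 − (1+0.0038333)^−240) = €4,445.36.
Refinanced payment = 451,742.63 × 0.0027917 / (1 − (1+0.0027917)^−240) = €2,585.24.
Monthly savings = €4,445.36 − €2,585.24 = €1,860.12.
Break-even = €4,000.00 / €1,860.12 = 2.15 → 3 months.

3 months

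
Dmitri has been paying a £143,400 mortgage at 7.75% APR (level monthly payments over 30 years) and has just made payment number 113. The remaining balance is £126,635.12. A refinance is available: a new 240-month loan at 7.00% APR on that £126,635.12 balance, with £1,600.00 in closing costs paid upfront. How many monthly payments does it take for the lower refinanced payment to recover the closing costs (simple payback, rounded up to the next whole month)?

Current payment = 143,400 × 7.75%/12 / (1 − (1+0.0064583)^−360) = £1,027.34.
Refinanced payment = 126,635.12 × 0.0058333 / (1 − (1+0.0058333)^−240) = £981.80.
Monthly savings = £1,027.34 − £981.80 = £45.54.
Break-even = £1,600.00 / £45.54 = 35.13 → 36 months.

36 months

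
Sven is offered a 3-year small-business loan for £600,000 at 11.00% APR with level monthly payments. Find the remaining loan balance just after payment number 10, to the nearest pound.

£452,589

With monthly rate i = 11%/12 = 0.0091667, the balance after k of n payments is P · [(1+i)^n − (1+i)^k] / [(1+i)^n − 1].
(1+0.0091667)^36 = 1.38887863 and (1+0.0091667)^10 = 1.09554185, so the balance is 600,000 × (1.38887863 − 1.09554185) / (1.38887863 − 1) = £452,588.69.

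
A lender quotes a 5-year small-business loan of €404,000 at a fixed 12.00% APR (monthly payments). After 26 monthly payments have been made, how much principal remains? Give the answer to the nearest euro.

With monthly rate i = 12%/12 = 0.0100000, the balance after k of n payments is P · [(1+i)^n − (1+i)^k] / [(1+i)^n − 1].
(1+0.0100000)^60 = 1.81669670 and (1+0.0100000)^26 = 1.29525631, so the balance is 404,000 × (1.81669670 − 1.29525631) / (1.81669670 − 1) = €257,943.88.

€257,944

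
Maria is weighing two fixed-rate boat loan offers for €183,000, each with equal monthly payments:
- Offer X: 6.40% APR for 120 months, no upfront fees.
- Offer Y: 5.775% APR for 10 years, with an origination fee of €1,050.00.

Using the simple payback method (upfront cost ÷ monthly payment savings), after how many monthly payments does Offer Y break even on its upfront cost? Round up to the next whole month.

Offer X: monthly rate = 6.4%/12 = 0.0053333; payment = 183,000 × 0.0053333 / (1 − (1+0.0053333)^−120) = €2,068.63.
Offer Y: monthly rate = 5.775%/12 = 0.0048125; payment = 183,000 × 0.0048125 / (1 − (1+0.0048125)^−120) = €2,011.06.
Monthly savings = €2,068.63 − €2,011.06 = €57.57.
Break-even = €1,050.00 / €57.57 = 18.24 → 19 months.

19 months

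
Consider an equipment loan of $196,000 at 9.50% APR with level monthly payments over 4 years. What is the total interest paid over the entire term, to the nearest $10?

At 9.50% the monthly rate is 0.0079167, so the payment is 196,000 × 0.0079167 / (1 − 1.0079167^−48) = $4,924.13.
Total paid = 48 × $4,924.13 = $236,358.24; interest = $236,358.24 − $196,000 = $40,358.24.

$40,360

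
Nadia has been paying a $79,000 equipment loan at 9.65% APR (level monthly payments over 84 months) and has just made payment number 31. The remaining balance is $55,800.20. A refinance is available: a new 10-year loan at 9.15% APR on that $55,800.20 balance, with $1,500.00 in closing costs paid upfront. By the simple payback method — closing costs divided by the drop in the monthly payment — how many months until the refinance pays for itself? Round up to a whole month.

Current payment = 79,000 × 9.65%/12 / (1 − (1+0.0080417)^−84) = $1,297.25.
Refinanced payment = 55,800.20 × 0.0076250 / (1 − (1+0.0076250)^−120) = $711.39.
Monthly savings = $1,297.25 − $711.39 = $585.86.
Break-even = $1,500.00 / $585.86 = 2.56 → 3 months.

3 months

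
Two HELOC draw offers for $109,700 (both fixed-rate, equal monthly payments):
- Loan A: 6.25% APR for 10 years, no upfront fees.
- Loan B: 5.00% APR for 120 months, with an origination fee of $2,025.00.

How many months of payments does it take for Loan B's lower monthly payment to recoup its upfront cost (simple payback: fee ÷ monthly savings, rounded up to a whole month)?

Loan A: monthly rate = 6.25%/12 = 0.0052083; payment = 109,700 × 0.0052083 / (1 − (1+0.0052083)^−120) = $1,231.71.
Loan B: monthly rate = 5%/12 = 0.0041667; payment = 109,700 × 0.0041667 / (1 − (1+0.0041667)^−120) = $1,163.54.
Monthly savings = $1,231.71 − $1,163.54 = $68.17.
Break-even = $2,025.00 / $68.17 = 29.71 → 30 months.

30 months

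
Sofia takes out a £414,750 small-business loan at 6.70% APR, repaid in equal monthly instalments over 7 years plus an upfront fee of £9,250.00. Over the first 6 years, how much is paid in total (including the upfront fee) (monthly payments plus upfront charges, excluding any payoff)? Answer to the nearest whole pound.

£455,581

Monthly rate = 6.7%/12 = 0.0055833; payment = 414,750 × 0.0055833 / (1 − (1+0.0055833)^−84) = £6,199.04.
Total outlay = 72 × £6,199.04 + £9,250.00 = £455,580.88.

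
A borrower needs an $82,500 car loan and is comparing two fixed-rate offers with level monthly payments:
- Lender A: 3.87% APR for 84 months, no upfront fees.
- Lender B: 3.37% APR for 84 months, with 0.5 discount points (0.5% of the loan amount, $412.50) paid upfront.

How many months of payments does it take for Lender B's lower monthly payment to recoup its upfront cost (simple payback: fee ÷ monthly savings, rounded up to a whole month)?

Lender A: monthly rate = 3.87%/12 = 0.0032250; payment = 82,500 × 0.0032250 / (1 − (1+0.0032250)^−84) = $1,122.75.
Lender B: at 3.37% the monthly rate is 0.0028083, so the payment is 82,500 × 0.0028083 / (1 − 1.0028083^−84) = $1,103.91.
Monthly savings = $1,122.75 − $1,103.91 = $18.84.
Break-even = $412.50 / $18.84 = 21.89 → 22 months.

22 months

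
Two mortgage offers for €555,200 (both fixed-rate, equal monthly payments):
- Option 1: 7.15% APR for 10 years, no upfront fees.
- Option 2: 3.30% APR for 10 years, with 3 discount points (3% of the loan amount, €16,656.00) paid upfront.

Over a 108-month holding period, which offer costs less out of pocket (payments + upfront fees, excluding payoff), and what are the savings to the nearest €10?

Option 2 by €96,860

Option 1: at 7.15% the monthly rate is 0.0059583, so the payment is 555,200 × 0.0059583 / (1 − 1.0059583^−120) = €6,489.35.
Option 2: at 3.30% the monthly rate is 0.0027500, so the payment is 555,200 × 0.0027500 / (1 − 1.0027500^−120) = €5,438.28.
Over 108 months: Option 1 costs 108 × €6,489.35 = €700,849.80; Option 2 costs 108 × €5,438.28 + €16,656.00 = €603,990.24.
Option 2 is cheaper by €700,849.80 − €603,990.24 = €96,859.56.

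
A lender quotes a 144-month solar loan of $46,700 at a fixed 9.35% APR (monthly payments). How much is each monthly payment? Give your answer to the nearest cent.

Monthly rate = 9.35%/12 = 0.0077917; payment = 46,700 × 0.0077917 / (1 − (1+0.0077917)^−144) = $540.71.

$540.71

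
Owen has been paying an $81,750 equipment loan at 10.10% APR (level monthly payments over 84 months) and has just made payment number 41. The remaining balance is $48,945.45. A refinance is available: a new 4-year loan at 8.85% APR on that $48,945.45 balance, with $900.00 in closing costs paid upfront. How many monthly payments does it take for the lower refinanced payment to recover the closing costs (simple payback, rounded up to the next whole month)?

7 months

Current payment = 81,750 × 10.1%/12 / (1 − (1+0.0084167)^−84) = $1,361.37.
Refinanced payment = 48,945.45 × 0.0073750 / (1 − (1+0.0073750)^−48) = $1,214.53.
Monthly savings = $1,361.37 − $1,214.53 = $146.84.
Break-even = $900.00 / $146.84 = 6.13 → 7 months.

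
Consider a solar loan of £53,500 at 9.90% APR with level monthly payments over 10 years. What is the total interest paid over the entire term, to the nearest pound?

£30,986

At 9.90% the monthly rate is 0.0082500, so the payment is 53,500 × 0.0082500 / (1 − 1.0082500^−120) = £704.05.
Total paid = 120 × £704.05 = £84,486.00; interest = £84,486.00 − £53,500 = £30,986.00.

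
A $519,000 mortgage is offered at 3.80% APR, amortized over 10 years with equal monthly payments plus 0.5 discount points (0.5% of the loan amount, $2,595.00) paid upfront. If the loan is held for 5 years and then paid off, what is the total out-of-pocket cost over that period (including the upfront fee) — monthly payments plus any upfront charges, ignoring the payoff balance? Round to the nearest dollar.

$314,921

Monthly rate = 3.8%/12 = 0.0031667; payment = 519,000 × 0.0031667 / (1 − (1+0.0031667)^−120) = $5,205.43.
Total outlay = 60 × $5,205.43 + $2,595.00 = $314,920.80.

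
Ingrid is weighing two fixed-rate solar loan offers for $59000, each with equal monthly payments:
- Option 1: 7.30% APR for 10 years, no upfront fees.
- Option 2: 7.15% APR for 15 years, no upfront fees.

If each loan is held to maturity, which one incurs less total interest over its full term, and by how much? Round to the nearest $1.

Option 1: monthly rate = 7.3%/12 = 0.0060833; payment = 59,000 × 0.0060833 / (1 − (1+0.0060833)^−120) = $694.20.
Total interest on Option 1 = 120 × $694.20 − $59,000 = $24,304.00.
Option 2: monthly rate = 7.15%/12 = 0.0059583; payment = 59,000 × 0.0059583 / (1 − (1+0.0059583)^−180) = $535.27.
Total interest on Option 2 = 180 × $535.27 − $59,000 = $37,348.60.
Option 1 is lower by $13,044.60.

Option 1 by $13,045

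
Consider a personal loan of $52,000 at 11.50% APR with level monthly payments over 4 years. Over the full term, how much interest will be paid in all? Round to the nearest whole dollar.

$13,118

At 11.50% the monthly rate is 0.0095833, so the payment is 52,000 × 0.0095833 / (1 − 1.0095833^−48) = $1,356.63.
Total paid = 48 × $1,356.63 = $65,118.24; interest = $65,118.24 − $52,000 = $13,118.24.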